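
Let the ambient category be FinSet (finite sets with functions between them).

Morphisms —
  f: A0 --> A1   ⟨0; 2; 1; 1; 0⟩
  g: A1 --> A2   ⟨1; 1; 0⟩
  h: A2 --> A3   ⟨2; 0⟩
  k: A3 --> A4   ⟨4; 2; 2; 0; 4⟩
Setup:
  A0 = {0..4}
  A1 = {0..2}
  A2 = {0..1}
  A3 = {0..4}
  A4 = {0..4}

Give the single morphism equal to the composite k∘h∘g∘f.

  0 f-->0 g-->1 h-->0 k-->4
  1 f-->2 g-->0 h-->2 k-->2
  2 f-->1 g-->1 h-->0 k-->4
  3 f-->1 g-->1 h-->0 k-->4
  4 f-->0 g-->1 h-->0 k-->4
composite: ⟨4; 2; 4; 4; 4⟩

Answer: ⟨4; 2; 4; 4; 4⟩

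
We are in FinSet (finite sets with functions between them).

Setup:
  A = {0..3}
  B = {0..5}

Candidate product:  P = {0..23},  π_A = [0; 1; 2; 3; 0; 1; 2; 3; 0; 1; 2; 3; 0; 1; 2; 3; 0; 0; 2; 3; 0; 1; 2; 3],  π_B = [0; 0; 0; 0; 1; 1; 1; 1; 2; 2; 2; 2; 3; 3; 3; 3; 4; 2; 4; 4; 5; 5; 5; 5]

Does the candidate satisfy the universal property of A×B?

Answer: NOT A VALID PRODUCT — duplicate pair at indices 8,17

Derivation:
|A|·|B| = 4·6 = 24;  |P| = 24
Check the pairing map k ↦ (π_A(k), π_B(k)):
  0 ↦ (0,0)
  1 ↦ (1,0)
  2 ↦ (2,0)
  3 ↦ (3,0)
  4 ↦ (0,1)
  5 ↦ (1,1)
  6 ↦ (2,1)
  7 ↦ (3,1)
  8 ↦ (0,2)
  9 ↦ (1,2)
  10 ↦ (2,2)
  11 ↦ (3,2)
  12 ↦ (0,3)
  13 ↦ (1,3)
  14 ↦ (2,3)
  15 ↦ (3,3)
  16 ↦ (0,4)
  17 ↦ (0,2)  ✗ repeats pair of k=8
  18 ↦ (2,4)
  19 ↦ (3,4)
  20 ↦ (0,5)
  21 ↦ (1,5)
  22 ↦ (2,5)
  23 ↦ (3,5)
distinct pairs in image: 23 / 24 needed
  → (0,2) hit at k=8 and k=17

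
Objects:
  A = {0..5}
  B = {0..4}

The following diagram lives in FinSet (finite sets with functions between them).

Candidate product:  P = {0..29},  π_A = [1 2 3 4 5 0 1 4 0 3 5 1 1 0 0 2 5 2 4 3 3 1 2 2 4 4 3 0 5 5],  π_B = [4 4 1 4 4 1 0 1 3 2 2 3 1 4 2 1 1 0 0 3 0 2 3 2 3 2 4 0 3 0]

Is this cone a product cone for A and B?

|A|·|B| = 6·5 = 30;  |P| = 30
Check the pairing map k ↦ (π_A(k), π_B(k)):
  0 : (1,4)
  1 : (2,4)
  2 : (3,1)
  3 : (4,4)
  4 : (5,4)
  5 : (0,1)
  6 : (1,0)
  7 : (4,1)
  8 : (0,3)
  9 : (3,2)
  10 : (5,2)
  11 : (1,3)
  12 : (1,1)
  13 : (0,4)
  14 : (0,2)
  15 : (2,1)
  16 : (5,1)
  17 : (2,0)
  18 : (4,0)
  19 : (3,3)
  20 : (3,0)
  21 : (1,2)
  22 : (2,3)
  23 : (2,2)
  24 : (4,3)
  25 : (4,2)
  26 : (3,4)
  27 : (0,0)
  28 : (5,3)
  29 : (5,0)
distinct pairs in image: 30 / 30 needed
  → bijection onto A×B; projections well-typed.

Answer: VALID PRODUCT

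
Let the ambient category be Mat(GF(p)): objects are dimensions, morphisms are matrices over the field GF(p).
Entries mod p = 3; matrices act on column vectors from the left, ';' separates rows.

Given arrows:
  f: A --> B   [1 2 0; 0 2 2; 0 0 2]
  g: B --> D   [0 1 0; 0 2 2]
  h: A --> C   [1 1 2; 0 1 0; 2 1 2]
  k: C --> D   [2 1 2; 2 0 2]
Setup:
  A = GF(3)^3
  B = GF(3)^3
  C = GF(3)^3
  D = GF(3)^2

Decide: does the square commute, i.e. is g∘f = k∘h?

Path 1 = f;g:
  e0=⟨1,0,0⟩ f-->⟨1,0,0⟩ g-->⟨0,0⟩
  e1=⟨0,1,0⟩ f-->⟨2,2,0⟩ g-->⟨2,1⟩
  e2=⟨0,0,1⟩ f-->⟨0,2,2⟩ g-->⟨2,2⟩
  ⟦path⟧₁ = [0 2 2; 0 1 2]
Path 2 = h;k:
  e0=⟨1,0,0⟩ h-->⟨1,0,2⟩ k-->⟨0,0⟩
  e1=⟨0,1,0⟩ h-->⟨1,1,1⟩ k-->⟨2,1⟩
  e2=⟨0,0,1⟩ h-->⟨2,0,2⟩ k-->⟨2,2⟩
  ⟦path⟧₂ = [0 2 2; 0 1 2]
Equal? YES — commutes

Answer: COMMUTES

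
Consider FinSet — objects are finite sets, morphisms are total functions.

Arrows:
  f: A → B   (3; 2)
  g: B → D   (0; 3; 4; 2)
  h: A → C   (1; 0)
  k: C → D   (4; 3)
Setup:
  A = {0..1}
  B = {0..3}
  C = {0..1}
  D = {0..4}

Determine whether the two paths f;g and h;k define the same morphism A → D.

Answer: DOES NOT COMMUTE

Work:
1) trace f;g:
  0 f→3 g→2
  1 f→2 g→4
  result₁ = (2; 4)
2) trace h;k:
  0 h→1 k→3
  1 h→0 k→4
  result₂ = (3; 4)
Equal? NO — does not commute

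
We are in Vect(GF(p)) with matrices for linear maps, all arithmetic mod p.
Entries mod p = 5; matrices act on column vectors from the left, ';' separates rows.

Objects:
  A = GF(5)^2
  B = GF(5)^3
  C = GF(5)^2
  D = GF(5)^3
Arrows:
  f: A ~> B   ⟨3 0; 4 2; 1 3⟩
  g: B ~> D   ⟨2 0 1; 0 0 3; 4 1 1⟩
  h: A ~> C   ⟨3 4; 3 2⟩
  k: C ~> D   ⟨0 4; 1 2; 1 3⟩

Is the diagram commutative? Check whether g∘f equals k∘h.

Answer: DOES NOT COMMUTE

Work:
Along f;g (path 1):
  e0=[1,0] f~>[3,4,1] g~>[2,3,2]
  e1=[0,1] f~>[0,2,3] g~>[3,4,0]
  composite₁ = ⟨2 3; 3 4; 2 0⟩
Along h;k (path 2):
  e0=[1,0] h~>[3,3] k~>[2,4,2]
  e1=[0,1] h~>[4,2] k~>[3,3,0]
  composite₂ = ⟨2 3; 4 3; 2 0⟩
Equal? distinct morphisms ✗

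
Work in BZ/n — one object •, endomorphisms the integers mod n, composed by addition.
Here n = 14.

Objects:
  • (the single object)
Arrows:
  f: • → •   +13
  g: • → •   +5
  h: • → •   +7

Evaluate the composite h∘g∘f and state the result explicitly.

  0 +13≡13 +5≡4 +7≡11  (mod 14)
⟦path⟧: +11

Answer: +11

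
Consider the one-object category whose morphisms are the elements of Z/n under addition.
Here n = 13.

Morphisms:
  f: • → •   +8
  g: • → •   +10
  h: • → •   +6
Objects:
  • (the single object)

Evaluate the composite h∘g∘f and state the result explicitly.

  0 +8≡8 +10≡5 +6≡11  (mod 13)
result: +11

Answer: +11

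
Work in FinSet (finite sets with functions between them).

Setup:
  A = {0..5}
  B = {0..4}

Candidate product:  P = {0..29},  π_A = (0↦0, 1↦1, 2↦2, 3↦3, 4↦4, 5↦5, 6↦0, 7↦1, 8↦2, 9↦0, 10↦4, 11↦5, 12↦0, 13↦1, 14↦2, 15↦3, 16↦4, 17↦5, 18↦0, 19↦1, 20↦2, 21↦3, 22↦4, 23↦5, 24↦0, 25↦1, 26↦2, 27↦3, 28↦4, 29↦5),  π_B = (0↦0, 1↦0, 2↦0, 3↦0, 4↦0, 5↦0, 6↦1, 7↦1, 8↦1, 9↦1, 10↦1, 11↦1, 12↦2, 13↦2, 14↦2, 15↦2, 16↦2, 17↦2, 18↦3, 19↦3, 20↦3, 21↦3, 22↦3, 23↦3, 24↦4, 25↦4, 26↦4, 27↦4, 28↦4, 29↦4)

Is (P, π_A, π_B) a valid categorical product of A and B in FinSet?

Answer: NOT A VALID PRODUCT — duplicate pair at indices 6,9

Trace:
|A|·|B| = 6·5 = 30;  |P| = 30
Check the pairing map k ↦ (π_A(k), π_B(k)):
  0 ↦ (0,0)
  1 ↦ (1,0)
  2 ↦ (2,0)
  3 ↦ (3,0)
  4 ↦ (4,0)
  5 ↦ (5,0)
  6 ↦ (0,1)
  7 ↦ (1,1)
  8 ↦ (2,1)
  9 ↦ (0,1)  ✗ repeats pair of k=6
  10 ↦ (4,1)
  11 ↦ (5,1)
  12 ↦ (0,2)
  13 ↦ (1,2)
  14 ↦ (2,2)
  15 ↦ (3,2)
  16 ↦ (4,2)
  17 ↦ (5,2)
  18 ↦ (0,3)
  19 ↦ (1,3)
  20 ↦ (2,3)
  21 ↦ (3,3)
  22 ↦ (4,3)
  23 ↦ (5,3)
  24 ↦ (0,4)
  25 ↦ (1,4)
  26 ↦ (2,4)
  27 ↦ (3,4)
  28 ↦ (4,4)
  29 ↦ (5,4)
distinct pairs in image: 29 / 30 needed
  → (0,1) hit at k=6 and k=9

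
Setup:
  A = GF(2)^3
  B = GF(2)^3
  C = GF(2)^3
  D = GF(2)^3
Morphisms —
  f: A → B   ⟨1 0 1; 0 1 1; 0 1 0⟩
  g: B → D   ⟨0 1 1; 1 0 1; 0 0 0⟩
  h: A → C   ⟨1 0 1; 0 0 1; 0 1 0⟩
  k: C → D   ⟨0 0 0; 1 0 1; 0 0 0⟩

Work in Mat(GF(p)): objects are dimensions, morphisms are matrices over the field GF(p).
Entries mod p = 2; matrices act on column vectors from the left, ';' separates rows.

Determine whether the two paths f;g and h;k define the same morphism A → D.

1) trace f;g:
  e0=[1,0,0] f→[1,0,0] g→[0,1,0]
  e1=[0,1,0] f→[0,1,1] g→[0,1,0]
  e2=[0,0,1] f→[1,1,0] g→[1,1,0]
  result₁ = ⟨0 0 1; 1 1 1; 0 0 0⟩
2) trace h;k:
  e0=[1,0,0] h→[1,0,0] k→[0,1,0]
  e1=[0,1,0] h→[0,0,1] k→[0,1,0]
  e2=[0,0,1] h→[1,1,0] k→[0,1,0]
  result₂ = ⟨0 0 0; 1 1 1; 0 0 0⟩
Equal? NO — does not commute

Answer: DOES NOT COMMUTE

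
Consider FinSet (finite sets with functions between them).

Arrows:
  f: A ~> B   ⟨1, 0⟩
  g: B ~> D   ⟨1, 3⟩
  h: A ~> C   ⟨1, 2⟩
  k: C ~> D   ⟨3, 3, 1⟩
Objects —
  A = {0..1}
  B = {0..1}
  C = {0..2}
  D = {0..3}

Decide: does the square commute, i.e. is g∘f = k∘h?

Answer: COMMUTES

Work:
Along f;g (path 1):
  0 f~>1 g~>3
  1 f~>0 g~>1
  result₁ = ⟨3, 1⟩
Along h;k (path 2):
  0 h~>1 k~>3
  1 h~>2 k~>1
  result₂ = ⟨3, 1⟩
Equal? same morphism ✓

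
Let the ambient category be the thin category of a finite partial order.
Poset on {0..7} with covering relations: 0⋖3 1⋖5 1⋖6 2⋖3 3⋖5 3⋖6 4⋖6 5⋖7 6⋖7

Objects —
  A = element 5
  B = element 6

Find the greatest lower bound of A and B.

{x : x⊑A ∧ x⊑B} = {0,1,2,3}  (A=5, B=6)
  maximal lower bounds 1 and 3 are incomparable: neither 1⊑3 nor 3⊑1
→ no greatest lower bound exists

Answer: NO MEET EXISTS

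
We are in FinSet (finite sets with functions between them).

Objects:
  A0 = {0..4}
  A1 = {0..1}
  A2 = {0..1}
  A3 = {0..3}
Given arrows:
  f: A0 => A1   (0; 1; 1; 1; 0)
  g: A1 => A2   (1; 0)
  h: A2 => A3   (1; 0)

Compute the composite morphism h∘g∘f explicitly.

  0 f=>0 g=>1 h=>0
  1 f=>1 g=>0 h=>1
  2 f=>1 g=>0 h=>1
  3 f=>1 g=>0 h=>1
  4 f=>0 g=>1 h=>0
⟦path⟧: (0; 1; 1; 1; 0)

Answer: (0; 1; 1; 1; 0)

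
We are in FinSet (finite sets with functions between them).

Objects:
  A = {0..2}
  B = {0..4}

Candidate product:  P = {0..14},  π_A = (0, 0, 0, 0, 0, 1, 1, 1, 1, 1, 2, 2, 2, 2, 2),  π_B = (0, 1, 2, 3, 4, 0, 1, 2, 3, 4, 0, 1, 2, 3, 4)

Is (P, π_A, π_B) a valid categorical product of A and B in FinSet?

Answer: VALID PRODUCT

Work:
|A|·|B| = 3·5 = 15;  |P| = 15
Check the pairing map k ↦ (π_A(k), π_B(k)):
  0 ↦ (0,0)
  1 ↦ (0,1)
  2 ↦ (0,2)
  3 ↦ (0,3)
  4 ↦ (0,4)
  5 ↦ (1,0)
  6 ↦ (1,1)
  7 ↦ (1,2)
  8 ↦ (1,3)
  9 ↦ (1,4)
  10 ↦ (2,0)
  11 ↦ (2,1)
  12 ↦ (2,2)
  13 ↦ (2,3)
  14 ↦ (2,4)
distinct pairs in image: 15 / 15 needed
  → bijection onto A×B; projections well-typed.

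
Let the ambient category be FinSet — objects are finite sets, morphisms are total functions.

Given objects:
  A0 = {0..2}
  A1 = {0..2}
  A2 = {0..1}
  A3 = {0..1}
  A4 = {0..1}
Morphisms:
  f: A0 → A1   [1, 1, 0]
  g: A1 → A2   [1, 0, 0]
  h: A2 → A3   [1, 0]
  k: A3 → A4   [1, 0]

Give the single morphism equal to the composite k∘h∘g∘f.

Answer: [0, 0, 1]

Work:
  0 f→1 g→0 h→1 k→0
  1 f→1 g→0 h→1 k→0
  2 f→0 g→1 h→0 k→1
result: [0, 0, 1]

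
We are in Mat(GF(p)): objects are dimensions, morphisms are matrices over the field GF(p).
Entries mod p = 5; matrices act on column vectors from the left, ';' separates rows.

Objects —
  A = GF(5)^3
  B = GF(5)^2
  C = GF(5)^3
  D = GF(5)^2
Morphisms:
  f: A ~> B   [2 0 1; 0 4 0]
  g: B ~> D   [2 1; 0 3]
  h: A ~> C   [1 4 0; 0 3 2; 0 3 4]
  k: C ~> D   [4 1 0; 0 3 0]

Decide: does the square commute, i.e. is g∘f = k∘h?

Answer: DOES NOT COMMUTE

Trace:
Along f;g (path 1):
  e0=⟨1,0,0⟩ f~>⟨2,0⟩ g~>⟨4,0⟩
  e1=⟨0,1,0⟩ f~>⟨0,4⟩ g~>⟨4,2⟩
  e2=⟨0,0,1⟩ f~>⟨1,0⟩ g~>⟨2,0⟩
  composite₁ = [4 4 2; 0 2 0]
Along h;k (path 2):
  e0=⟨1,0,0⟩ h~>⟨1,0,0⟩ k~>⟨4,0⟩
  e1=⟨0,1,0⟩ h~>⟨4,3,3⟩ k~>⟨4,4⟩
  e2=⟨0,0,1⟩ h~>⟨0,2,4⟩ k~>⟨2,1⟩
  composite₂ = [4 4 2; 0 4 1]
Equal? differ; not commutative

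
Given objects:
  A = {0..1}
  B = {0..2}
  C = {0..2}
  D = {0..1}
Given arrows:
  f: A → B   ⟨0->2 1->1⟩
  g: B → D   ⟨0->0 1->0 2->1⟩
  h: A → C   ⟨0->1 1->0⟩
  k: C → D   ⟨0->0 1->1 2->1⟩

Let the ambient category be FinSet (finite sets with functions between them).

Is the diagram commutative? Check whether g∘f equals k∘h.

1) trace f;g:
  0 f→2 g→1
  1 f→1 g→0
  composite₁ = ⟨0->1 1->0⟩
2) trace h;k:
  0 h→1 k→1
  1 h→0 k→0
  composite₂ = ⟨0->1 1->0⟩
Equal? YES — commutes

Answer: COMMUTES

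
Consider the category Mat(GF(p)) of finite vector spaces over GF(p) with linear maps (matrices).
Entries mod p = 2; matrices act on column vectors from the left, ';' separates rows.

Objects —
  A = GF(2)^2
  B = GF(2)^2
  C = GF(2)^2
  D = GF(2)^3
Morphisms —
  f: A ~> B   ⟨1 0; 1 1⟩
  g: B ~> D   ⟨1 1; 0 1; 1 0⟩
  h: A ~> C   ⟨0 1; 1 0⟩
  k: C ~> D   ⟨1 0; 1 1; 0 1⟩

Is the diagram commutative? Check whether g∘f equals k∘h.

Answer: COMMUTES

Work:
1) trace f;g:
  e0=⟨1,0⟩ f~>⟨1,1⟩ g~>⟨0,1,1⟩
  e1=⟨0,1⟩ f~>⟨0,1⟩ g~>⟨1,1,0⟩
  result₁ = ⟨0 1; 1 1; 1 0⟩
2) trace h;k:
  e0=⟨1,0⟩ h~>⟨0,1⟩ k~>⟨0,1,1⟩
  e1=⟨0,1⟩ h~>⟨1,0⟩ k~>⟨1,1,0⟩
  result₂ = ⟨0 1; 1 1; 1 0⟩
Equal? same morphism ✓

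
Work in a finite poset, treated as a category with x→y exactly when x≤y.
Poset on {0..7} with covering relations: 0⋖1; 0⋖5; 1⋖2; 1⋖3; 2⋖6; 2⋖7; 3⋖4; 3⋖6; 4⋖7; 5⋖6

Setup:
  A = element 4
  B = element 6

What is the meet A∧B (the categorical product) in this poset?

Answer: A∧B = 3

Derivation:
{x : x⊑A ∧ x⊑B} = {0,1,3}  (A=4, B=6)
  0 ⊑ 3
  1 ⊑ 3
  3 ⊑ 3
glb = 3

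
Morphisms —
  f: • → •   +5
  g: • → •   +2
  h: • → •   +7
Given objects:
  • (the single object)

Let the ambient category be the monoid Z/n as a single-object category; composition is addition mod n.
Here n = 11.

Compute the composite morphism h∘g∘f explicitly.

Answer: +3

Derivation:
  0 +5≡5 +2≡7 +7≡3  (mod 11)
⟦path⟧: +3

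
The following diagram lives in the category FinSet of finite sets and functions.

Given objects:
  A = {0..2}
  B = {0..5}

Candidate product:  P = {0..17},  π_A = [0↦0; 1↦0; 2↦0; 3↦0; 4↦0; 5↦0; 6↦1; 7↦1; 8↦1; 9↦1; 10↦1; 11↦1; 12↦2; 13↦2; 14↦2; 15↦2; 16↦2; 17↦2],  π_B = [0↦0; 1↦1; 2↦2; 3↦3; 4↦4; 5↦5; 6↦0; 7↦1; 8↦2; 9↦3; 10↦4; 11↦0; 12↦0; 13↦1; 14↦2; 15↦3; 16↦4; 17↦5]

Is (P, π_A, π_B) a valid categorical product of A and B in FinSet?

|A|·|B| = 3·6 = 18;  |P| = 18
Check the pairing map k ↦ (π_A(k), π_B(k)):
  0 ↦ (0,0)
  1 ↦ (0,1)
  2 ↦ (0,2)
  3 ↦ (0,3)
  4 ↦ (0,4)
  5 ↦ (0,5)
  6 ↦ (1,0)
  7 ↦ (1,1)
  8 ↦ (1,2)
  9 ↦ (1,3)
  10 ↦ (1,4)
  11 ↦ (1,0)  ✗ repeats pair of k=6
  12 ↦ (2,0)
  13 ↦ (2,1)
  14 ↦ (2,2)
  15 ↦ (2,3)
  16 ↦ (2,4)
  17 ↦ (2,5)
distinct pairs in image: 17 / 18 needed
  → (1,0) hit at k=6 and k=11

Answer: NOT A VALID PRODUCT — duplicate pair at indices 6,11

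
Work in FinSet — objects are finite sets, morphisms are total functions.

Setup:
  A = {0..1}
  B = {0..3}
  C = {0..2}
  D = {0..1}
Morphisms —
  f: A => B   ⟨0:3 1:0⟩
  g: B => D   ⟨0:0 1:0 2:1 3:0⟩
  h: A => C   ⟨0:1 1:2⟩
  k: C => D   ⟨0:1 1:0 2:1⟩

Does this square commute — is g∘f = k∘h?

Path 1 = f;g:
  0 f=>3 g=>0
  1 f=>0 g=>0
  result₁ = ⟨0:0 1:0⟩
Path 2 = h;k:
  0 h=>1 k=>0
  1 h=>2 k=>1
  result₂ = ⟨0:0 1:1⟩
Equal? distinct morphisms ✗

Answer: DOES NOT COMMUTE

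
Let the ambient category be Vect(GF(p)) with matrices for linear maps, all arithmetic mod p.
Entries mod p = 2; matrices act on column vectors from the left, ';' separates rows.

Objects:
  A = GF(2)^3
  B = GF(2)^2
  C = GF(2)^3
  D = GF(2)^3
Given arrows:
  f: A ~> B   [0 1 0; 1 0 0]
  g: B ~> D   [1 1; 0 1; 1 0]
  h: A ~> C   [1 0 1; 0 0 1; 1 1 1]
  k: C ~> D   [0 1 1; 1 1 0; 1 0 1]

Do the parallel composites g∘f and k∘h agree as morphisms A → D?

Answer: COMMUTES

Derivation:
Along f;g (path 1):
  e0=⟨1,0,0⟩ f~>⟨0,1⟩ g~>⟨1,1,0⟩
  e1=⟨0,1,0⟩ f~>⟨1,0⟩ g~>⟨1,0,1⟩
  e2=⟨0,0,1⟩ f~>⟨0,0⟩ g~>⟨0,0,0⟩
  composite₁ = [1 1 0; 1 0 0; 0 1 0]
Along h;k (path 2):
  e0=⟨1,0,0⟩ h~>⟨1,0,1⟩ k~>⟨1,1,0⟩
  e1=⟨0,1,0⟩ h~>⟨0,0,1⟩ k~>⟨1,0,1⟩
  e2=⟨0,0,1⟩ h~>⟨1,1,1⟩ k~>⟨0,0,0⟩
  composite₂ = [1 1 0; 1 0 0; 0 1 0]
Equal? YES — commutes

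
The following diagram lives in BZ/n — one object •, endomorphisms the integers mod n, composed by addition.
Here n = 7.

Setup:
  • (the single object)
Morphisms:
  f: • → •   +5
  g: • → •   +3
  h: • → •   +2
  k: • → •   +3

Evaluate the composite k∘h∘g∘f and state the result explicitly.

  0 +5≡5 +3≡1 +2≡3 +3≡6  (mod 7)
composite: +6

Answer: +6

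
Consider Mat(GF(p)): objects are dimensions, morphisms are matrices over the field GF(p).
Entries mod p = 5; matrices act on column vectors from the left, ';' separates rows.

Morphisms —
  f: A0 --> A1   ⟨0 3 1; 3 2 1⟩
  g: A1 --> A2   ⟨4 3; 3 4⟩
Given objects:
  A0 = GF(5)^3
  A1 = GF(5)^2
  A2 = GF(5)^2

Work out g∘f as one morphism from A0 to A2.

  e0=(1,0,0) f-->(0,3) g-->(4,2)
  e1=(0,1,0) f-->(3,2) g-->(3,2)
  e2=(0,0,1) f-->(1,1) g-->(2,2)
composite: ⟨4 3 2; 2 2 2⟩

Answer: ⟨4 3 2; 2 2 2⟩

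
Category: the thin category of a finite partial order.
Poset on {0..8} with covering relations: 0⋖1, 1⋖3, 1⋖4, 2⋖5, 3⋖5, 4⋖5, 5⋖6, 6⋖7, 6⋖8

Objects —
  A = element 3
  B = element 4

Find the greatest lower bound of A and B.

Answer: A∧B = 1

Trace:
Lower bounds of A=3 and B=4: {0,1}
  0 <= 1
  1 <= 1
glb = 1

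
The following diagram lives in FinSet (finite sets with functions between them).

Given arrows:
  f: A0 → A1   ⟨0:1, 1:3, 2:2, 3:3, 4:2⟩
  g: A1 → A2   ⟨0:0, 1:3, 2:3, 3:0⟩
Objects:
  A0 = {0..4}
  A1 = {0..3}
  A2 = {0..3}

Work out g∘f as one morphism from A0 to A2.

  0 f→1 g→3
  1 f→3 g→0
  2 f→2 g→3
  3 f→3 g→0
  4 f→2 g→3
⟦path⟧: ⟨0:3, 1:0, 2:3, 3:0, 4:3⟩

Answer: ⟨0:3, 1:0, 2:3, 3:0, 4:3⟩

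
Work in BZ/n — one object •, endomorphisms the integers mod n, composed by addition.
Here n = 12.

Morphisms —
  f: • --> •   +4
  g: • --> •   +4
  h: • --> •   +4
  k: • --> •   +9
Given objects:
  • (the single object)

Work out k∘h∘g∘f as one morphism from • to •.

  0 +4≡4 +4≡8 +4≡0 +9≡9  (mod 12)
⟦path⟧: +9

Answer: +9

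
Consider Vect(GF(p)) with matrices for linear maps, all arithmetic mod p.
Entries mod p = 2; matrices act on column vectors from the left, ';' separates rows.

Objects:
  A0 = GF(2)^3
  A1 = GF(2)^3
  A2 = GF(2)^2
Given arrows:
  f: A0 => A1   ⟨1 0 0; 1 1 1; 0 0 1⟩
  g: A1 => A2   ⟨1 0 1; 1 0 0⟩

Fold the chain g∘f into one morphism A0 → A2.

Answer: ⟨1 0 1; 1 0 0⟩

Trace:
  e0=(1,0,0) f=>(1,1,0) g=>(1,1)
  e1=(0,1,0) f=>(0,1,0) g=>(0,0)
  e2=(0,0,1) f=>(0,1,1) g=>(1,0)
⟦path⟧: ⟨1 0 1; 1 0 0⟩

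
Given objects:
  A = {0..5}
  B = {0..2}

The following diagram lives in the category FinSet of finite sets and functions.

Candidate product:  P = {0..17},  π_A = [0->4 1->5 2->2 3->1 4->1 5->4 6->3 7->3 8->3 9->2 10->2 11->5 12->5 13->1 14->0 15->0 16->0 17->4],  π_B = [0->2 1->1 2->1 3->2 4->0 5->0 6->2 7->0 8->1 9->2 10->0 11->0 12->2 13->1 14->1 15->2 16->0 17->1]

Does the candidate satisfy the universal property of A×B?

|A|·|B| = 6·3 = 18;  |P| = 18
Check the pairing map k ↦ (π_A(k), π_B(k)):
  0 -> (4,2)
  1 -> (5,1)
  2 -> (2,1)
  3 -> (1,2)
  4 -> (1,0)
  5 -> (4,0)
  6 -> (3,2)
  7 -> (3,0)
  8 -> (3,1)
  9 -> (2,2)
  10 -> (2,0)
  11 -> (5,0)
  12 -> (5,2)
  13 -> (1,1)
  14 -> (0,1)
  15 -> (0,2)
  16 -> (0,0)
  17 -> (4,1)
distinct pairs in image: 18 / 18 needed
  → bijection onto A×B; projections well-typed.

Answer: VALID PRODUCT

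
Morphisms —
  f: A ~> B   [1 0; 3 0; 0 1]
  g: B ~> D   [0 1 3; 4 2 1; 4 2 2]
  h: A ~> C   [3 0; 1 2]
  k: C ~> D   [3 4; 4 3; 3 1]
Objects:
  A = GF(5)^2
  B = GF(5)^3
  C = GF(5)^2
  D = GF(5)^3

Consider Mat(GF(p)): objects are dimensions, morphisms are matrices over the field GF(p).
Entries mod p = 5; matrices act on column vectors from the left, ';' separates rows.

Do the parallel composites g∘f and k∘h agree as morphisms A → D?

Path 1 = f;g:
  e0=[1,0] f~>[1,3,0] g~>[3,0,0]
  e1=[0,1] f~>[0,0,1] g~>[3,1,2]
  composite₁ = [3 3; 0 1; 0 2]
Path 2 = h;k:
  e0=[1,0] h~>[3,1] k~>[3,0,0]
  e1=[0,1] h~>[0,2] k~>[3,1,2]
  composite₂ = [3 3; 0 1; 0 2]
Equal? equal; square commutes

Answer: COMMUTES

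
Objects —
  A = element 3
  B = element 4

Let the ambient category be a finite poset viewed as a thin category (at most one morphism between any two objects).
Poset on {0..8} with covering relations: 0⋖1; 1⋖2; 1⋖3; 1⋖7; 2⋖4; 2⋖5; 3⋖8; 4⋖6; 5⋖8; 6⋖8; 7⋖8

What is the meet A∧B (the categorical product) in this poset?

Answer: A∧B = 1

Derivation:
Common predecessors of 3,4: {0,1}
  0 ≤ 1
  1 ≤ 1
glb = 1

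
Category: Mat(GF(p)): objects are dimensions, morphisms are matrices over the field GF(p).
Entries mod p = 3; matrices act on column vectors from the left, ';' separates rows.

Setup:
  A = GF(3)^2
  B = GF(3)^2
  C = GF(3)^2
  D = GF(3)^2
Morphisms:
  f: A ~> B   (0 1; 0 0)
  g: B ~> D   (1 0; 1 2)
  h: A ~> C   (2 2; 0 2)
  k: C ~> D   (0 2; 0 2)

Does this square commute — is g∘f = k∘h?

1) trace f;g:
  e0=[1,0] f~>[0,0] g~>[0,0]
  e1=[0,1] f~>[1,0] g~>[1,1]
  result₁ = (0 1; 0 1)
2) trace h;k:
  e0=[1,0] h~>[2,0] k~>[0,0]
  e1=[0,1] h~>[2,2] k~>[1,1]
  result₂ = (0 1; 0 1)
Equal? YES — commutes

Answer: COMMUTES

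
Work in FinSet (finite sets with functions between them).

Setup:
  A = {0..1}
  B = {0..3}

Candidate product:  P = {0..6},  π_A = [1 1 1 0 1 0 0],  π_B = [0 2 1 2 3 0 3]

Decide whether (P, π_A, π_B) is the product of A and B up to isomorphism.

|A|·|B| = 2·4 = 8;  |P| = 7
  → cardinalities differ; no bijection possible.

Answer: NOT A VALID PRODUCT — |P|=7 ≠ |A|·|B|=8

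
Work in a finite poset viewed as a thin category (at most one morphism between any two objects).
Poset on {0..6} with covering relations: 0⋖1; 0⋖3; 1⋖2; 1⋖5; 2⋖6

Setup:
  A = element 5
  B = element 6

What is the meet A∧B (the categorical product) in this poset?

{x : x≤A ∧ x≤B} = {0,1}  (A=5, B=6)
  0 ≤ 1
  1 ≤ 1
glb = 1

Answer: A∧B = 1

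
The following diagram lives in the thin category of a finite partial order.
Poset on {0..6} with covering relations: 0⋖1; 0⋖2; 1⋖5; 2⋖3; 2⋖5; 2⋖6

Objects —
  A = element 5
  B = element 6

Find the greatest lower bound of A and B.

{x : x≤A ∧ x≤B} = {0,2}  (A=5, B=6)
  0 ≤ 2
  2 ≤ 2
glb = 2

Answer: A∧B = 2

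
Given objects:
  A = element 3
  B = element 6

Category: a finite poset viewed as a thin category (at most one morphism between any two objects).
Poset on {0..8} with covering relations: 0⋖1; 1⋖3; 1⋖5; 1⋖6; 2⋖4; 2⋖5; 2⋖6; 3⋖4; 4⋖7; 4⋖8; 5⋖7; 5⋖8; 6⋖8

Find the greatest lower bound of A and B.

Answer: A∧B = 1

Derivation:
Common predecessors of 3,6: {0,1}
  0 ⊑ 1
  1 ⊑ 1
glb = 1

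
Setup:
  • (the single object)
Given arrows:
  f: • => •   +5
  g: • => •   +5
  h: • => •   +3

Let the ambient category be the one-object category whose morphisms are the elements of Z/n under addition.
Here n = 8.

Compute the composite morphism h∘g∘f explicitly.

  0 +5≡5 +5≡2 +3≡5  (mod 8)
result: +5

Answer: +5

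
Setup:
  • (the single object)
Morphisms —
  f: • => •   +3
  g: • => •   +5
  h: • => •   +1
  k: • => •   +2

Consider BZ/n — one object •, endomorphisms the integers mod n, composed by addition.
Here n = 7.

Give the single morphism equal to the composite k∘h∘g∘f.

Answer: +4

Derivation:
  0 +3≡3 +5≡1 +1≡2 +2≡4  (mod 7)
result: +4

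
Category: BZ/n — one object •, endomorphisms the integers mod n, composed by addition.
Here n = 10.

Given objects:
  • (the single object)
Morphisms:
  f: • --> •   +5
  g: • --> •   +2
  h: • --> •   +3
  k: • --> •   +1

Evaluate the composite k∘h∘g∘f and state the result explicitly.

  0 +5≡5 +2≡7 +3≡0 +1≡1  (mod 10)
composite: +1

Answer: +1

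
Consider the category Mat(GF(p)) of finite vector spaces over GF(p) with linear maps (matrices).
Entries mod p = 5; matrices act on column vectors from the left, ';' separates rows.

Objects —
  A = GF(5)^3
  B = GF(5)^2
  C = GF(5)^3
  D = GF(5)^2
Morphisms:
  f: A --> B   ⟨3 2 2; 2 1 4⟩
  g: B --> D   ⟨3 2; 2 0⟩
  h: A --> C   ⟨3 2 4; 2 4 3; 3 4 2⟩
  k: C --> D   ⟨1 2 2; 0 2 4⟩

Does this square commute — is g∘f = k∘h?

Answer: COMMUTES

Work:
Along f;g (path 1):
  e0=⟨1,0,0⟩ f-->⟨3,2⟩ g-->⟨3,1⟩
  e1=⟨0,1,0⟩ f-->⟨2,1⟩ g-->⟨3,4⟩
  e2=⟨0,0,1⟩ f-->⟨2,4⟩ g-->⟨4,4⟩
  result₁ = ⟨3 3 4; 1 4 4⟩
Along h;k (path 2):
  e0=⟨1,0,0⟩ h-->⟨3,2,3⟩ k-->⟨3,1⟩
  e1=⟨0,1,0⟩ h-->⟨2,4,4⟩ k-->⟨3,4⟩
  e2=⟨0,0,1⟩ h-->⟨4,3,2⟩ k-->⟨4,4⟩
  result₂ = ⟨3 3 4; 1 4 4⟩
Equal? equal; square commutes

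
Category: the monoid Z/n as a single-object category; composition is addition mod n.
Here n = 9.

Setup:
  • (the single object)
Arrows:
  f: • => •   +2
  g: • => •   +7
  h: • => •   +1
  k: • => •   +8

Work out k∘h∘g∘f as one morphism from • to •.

Answer: +0

Work:
  0 +2≡2 +7≡0 +1≡1 +8≡0  (mod 9)
⟦path⟧: +0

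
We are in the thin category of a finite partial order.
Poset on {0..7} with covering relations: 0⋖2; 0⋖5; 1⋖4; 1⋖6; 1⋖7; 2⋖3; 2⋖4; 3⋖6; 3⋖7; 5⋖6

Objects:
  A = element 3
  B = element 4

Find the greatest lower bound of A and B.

Common predecessors of 3,4: {0,2}
  0 <= 2
  2 <= 2
glb = 2

Answer: A∧B = 2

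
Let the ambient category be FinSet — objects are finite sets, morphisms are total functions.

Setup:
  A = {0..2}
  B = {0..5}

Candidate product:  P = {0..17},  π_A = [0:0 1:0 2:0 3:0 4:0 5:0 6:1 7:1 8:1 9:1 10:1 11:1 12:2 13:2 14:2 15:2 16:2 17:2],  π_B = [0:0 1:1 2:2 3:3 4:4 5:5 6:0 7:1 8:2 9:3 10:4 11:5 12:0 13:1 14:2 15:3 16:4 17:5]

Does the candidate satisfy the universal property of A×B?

Answer: VALID PRODUCT

Work:
|A|·|B| = 3·6 = 18;  |P| = 18
Check the pairing map k ↦ (π_A(k), π_B(k)):
  0 : (0,0)
  1 : (0,1)
  2 : (0,2)
  3 : (0,3)
  4 : (0,4)
  5 : (0,5)
  6 : (1,0)
  7 : (1,1)
  8 : (1,2)
  9 : (1,3)
  10 : (1,4)
  11 : (1,5)
  12 : (2,0)
  13 : (2,1)
  14 : (2,2)
  15 : (2,3)
  16 : (2,4)
  17 : (2,5)
distinct pairs in image: 18 / 18 needed
  → bijection onto A×B; projections well-typed.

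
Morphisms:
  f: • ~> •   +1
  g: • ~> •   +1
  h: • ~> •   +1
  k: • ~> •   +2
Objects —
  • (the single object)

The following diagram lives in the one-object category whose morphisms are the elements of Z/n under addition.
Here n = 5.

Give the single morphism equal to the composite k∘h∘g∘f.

  0 +1≡1 +1≡2 +1≡3 +2≡0  (mod 5)
composite: +0

Answer: +0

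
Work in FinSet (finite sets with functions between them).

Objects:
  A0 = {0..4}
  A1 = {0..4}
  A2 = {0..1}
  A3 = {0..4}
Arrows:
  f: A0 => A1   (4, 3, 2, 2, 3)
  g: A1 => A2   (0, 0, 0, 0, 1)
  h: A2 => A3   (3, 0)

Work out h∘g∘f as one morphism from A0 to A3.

  0 f=>4 g=>1 h=>0
  1 f=>3 g=>0 h=>3
  2 f=>2 g=>0 h=>3
  3 f=>2 g=>0 h=>3
  4 f=>3 g=>0 h=>3
⟦path⟧: (0, 3, 3, 3, 3)

Answer: (0, 3, 3, 3, 3)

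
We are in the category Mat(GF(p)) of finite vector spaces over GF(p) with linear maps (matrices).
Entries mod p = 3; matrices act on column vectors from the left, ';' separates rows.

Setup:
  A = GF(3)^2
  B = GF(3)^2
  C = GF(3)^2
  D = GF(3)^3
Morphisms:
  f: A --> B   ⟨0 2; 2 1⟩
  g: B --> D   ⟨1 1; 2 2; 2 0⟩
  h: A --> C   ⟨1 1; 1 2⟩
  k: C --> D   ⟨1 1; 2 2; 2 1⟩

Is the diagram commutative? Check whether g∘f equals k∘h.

Answer: COMMUTES

Derivation:
1) trace f;g:
  e0=[1,0] f-->[0,2] g-->[2,1,0]
  e1=[0,1] f-->[2,1] g-->[0,0,1]
  result₁ = ⟨2 0; 1 0; 0 1⟩
2) trace h;k:
  e0=[1,0] h-->[1,1] k-->[2,1,0]
  e1=[0,1] h-->[1,2] k-->[0,0,1]
  result₂ = ⟨2 0; 1 0; 0 1⟩
Equal? YES — commutes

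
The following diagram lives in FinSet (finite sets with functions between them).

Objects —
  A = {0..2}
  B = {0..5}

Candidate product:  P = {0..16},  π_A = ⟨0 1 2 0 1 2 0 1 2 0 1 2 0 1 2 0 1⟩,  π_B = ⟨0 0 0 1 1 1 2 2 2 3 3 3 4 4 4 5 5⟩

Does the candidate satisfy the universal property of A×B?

Answer: NOT A VALID PRODUCT — |P|=17 ≠ |A|·|B|=18

Work:
|A|·|B| = 3·6 = 18;  |P| = 17
  → cardinalities differ; no bijection possible.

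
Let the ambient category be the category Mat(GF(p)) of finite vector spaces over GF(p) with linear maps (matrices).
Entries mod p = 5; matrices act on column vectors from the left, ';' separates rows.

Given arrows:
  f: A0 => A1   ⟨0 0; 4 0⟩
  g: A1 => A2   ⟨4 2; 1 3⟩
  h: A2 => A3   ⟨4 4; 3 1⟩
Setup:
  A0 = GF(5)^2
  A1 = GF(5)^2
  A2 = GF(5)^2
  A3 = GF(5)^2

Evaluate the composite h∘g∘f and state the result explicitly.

Answer: ⟨0 0; 1 0⟩

Derivation:
  e0=⟨1,0⟩ f=>⟨0,4⟩ g=>⟨3,2⟩ h=>⟨0,1⟩
  e1=⟨0,1⟩ f=>⟨0,0⟩ g=>⟨0,0⟩ h=>⟨0,0⟩
⟦path⟧: ⟨0 0; 1 0⟩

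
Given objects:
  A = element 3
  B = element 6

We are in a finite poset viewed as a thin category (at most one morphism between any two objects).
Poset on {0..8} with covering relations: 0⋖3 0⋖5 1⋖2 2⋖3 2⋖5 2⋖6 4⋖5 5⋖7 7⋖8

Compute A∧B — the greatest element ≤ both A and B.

Common predecessors of 3,6: {1,2}
  1 ≤ 2
  2 ≤ 2
glb = 2

Answer: A∧B = 2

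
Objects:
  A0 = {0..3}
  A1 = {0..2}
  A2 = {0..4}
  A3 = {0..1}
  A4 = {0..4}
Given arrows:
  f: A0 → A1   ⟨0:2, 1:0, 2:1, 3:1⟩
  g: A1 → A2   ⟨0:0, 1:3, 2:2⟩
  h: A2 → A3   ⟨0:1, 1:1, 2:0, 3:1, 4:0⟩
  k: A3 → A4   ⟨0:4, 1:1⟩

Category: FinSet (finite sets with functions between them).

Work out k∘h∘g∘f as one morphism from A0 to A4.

  0 f→2 g→2 h→0 k→4
  1 f→0 g→0 h→1 k→1
  2 f→1 g→3 h→1 k→1
  3 f→1 g→3 h→1 k→1
composite: ⟨0:4, 1:1, 2:1, 3:1⟩

Answer: ⟨0:4, 1:1, 2:1, 3:1⟩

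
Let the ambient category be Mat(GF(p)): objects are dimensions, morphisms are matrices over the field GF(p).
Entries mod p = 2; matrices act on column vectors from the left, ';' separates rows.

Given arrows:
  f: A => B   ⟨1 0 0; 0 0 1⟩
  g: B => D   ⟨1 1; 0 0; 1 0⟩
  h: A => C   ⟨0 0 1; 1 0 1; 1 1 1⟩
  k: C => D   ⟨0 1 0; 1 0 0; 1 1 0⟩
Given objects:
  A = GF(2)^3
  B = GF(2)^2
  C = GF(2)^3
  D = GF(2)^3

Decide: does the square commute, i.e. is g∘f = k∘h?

Path 1 = f;g:
  e0=[1,0,0] f=>[1,0] g=>[1,0,1]
  e1=[0,1,0] f=>[0,0] g=>[0,0,0]
  e2=[0,0,1] f=>[0,1] g=>[1,0,0]
  composite₁ = ⟨1 0 1; 0 0 0; 1 0 0⟩
Path 2 = h;k:
  e0=[1,0,0] h=>[0,1,1] k=>[1,0,1]
  e1=[0,1,0] h=>[0,0,1] k=>[0,0,0]
  e2=[0,0,1] h=>[1,1,1] k=>[1,1,0]
  composite₂ = ⟨1 0 1; 0 0 1; 1 0 0⟩
Equal? NO — does not commute

Answer: DOES NOT COMMUTE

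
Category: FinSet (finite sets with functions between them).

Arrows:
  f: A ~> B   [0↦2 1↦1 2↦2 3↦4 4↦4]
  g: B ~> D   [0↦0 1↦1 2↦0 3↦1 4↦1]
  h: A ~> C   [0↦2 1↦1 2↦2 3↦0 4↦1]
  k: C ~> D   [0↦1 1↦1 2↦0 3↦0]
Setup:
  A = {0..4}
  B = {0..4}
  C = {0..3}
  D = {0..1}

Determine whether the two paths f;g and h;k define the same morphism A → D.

Answer: COMMUTES

Derivation:
1) trace f;g:
  0 f~>2 g~>0
  1 f~>1 g~>1
  2 f~>2 g~>0
  3 f~>4 g~>1
  4 f~>4 g~>1
  result₁ = [0↦0 1↦1 2↦0 3↦1 4↦1]
2) trace h;k:
  0 h~>2 k~>0
  1 h~>1 k~>1
  2 h~>2 k~>0
  3 h~>0 k~>1
  4 h~>1 k~>1
  result₂ = [0↦0 1↦1 2↦0 3↦1 4↦1]
Equal? same morphism ✓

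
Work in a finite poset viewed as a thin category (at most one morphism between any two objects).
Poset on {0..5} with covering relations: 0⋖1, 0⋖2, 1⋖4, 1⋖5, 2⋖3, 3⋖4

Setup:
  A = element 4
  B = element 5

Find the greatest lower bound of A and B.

Answer: A∧B = 1

Trace:
Lower bounds of A=4 and B=5: {0,1}
  0 ⊑ 1
  1 ⊑ 1
glb = 1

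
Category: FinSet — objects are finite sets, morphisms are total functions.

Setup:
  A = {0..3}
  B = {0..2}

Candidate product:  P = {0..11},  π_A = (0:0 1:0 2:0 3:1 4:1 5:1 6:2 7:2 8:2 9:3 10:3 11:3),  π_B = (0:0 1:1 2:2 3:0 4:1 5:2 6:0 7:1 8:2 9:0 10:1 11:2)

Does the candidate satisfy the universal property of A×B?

|A|·|B| = 4·3 = 12;  |P| = 12
Check the pairing map k ↦ (π_A(k), π_B(k)):
  0 : (0,0)
  1 : (0,1)
  2 : (0,2)
  3 : (1,0)
  4 : (1,1)
  5 : (1,2)
  6 : (2,0)
  7 : (2,1)
  8 : (2,2)
  9 : (3,0)
  10 : (3,1)
  11 : (3,2)
distinct pairs in image: 12 / 12 needed
  → bijection onto A×B; projections well-typed.

Answer: VALID PRODUCT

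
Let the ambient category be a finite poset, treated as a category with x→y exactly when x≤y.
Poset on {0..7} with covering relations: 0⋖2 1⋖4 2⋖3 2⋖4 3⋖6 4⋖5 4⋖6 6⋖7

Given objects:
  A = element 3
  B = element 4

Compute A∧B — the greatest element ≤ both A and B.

Answer: A∧B = 2

Work:
{x : x⊑A ∧ x⊑B} = {0,2}  (A=3, B=4)
  0 ⊑ 2
  2 ⊑ 2
glb = 2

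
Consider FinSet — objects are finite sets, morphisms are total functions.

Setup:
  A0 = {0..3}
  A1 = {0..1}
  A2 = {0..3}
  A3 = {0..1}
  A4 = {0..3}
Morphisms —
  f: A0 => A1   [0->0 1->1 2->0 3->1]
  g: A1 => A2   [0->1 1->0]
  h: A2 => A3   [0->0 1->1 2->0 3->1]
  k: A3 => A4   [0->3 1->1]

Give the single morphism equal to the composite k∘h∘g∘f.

Answer: [0->1 1->3 2->1 3->3]

Trace:
  0 f=>0 g=>1 h=>1 k=>1
  1 f=>1 g=>0 h=>0 k=>3
  2 f=>0 g=>1 h=>1 k=>1
  3 f=>1 g=>0 h=>0 k=>3
composite: [0->1 1->3 2->1 3->3]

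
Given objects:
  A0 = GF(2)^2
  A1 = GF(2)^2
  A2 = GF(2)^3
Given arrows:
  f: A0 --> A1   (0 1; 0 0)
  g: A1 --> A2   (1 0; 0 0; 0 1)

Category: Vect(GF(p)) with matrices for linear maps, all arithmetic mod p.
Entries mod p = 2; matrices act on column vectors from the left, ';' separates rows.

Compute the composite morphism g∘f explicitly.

  e0=⟨1,0⟩ f-->⟨0,0⟩ g-->⟨0,0,0⟩
  e1=⟨0,1⟩ f-->⟨1,0⟩ g-->⟨1,0,0⟩
⟦path⟧: (0 1; 0 0; 0 0)

Answer: (0 1; 0 0; 0 0)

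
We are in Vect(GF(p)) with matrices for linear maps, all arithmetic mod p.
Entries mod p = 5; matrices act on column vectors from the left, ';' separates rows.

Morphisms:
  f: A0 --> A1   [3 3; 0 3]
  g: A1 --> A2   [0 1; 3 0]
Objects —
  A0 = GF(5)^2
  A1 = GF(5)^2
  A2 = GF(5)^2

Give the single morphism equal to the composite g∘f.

Answer: [0 3; 4 4]

Derivation:
  e0=(1,0) f-->(3,0) g-->(0,4)
  e1=(0,1) f-->(3,3) g-->(3,4)
composite: [0 3; 4 4]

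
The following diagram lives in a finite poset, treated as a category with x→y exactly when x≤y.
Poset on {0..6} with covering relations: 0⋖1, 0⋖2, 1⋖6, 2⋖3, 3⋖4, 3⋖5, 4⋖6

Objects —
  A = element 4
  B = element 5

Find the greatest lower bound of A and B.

Common predecessors of 4,5: {0,2,3}
  0 ⊑ 3
  2 ⊑ 3
  3 ⊑ 3
glb = 3

Answer: A∧B = 3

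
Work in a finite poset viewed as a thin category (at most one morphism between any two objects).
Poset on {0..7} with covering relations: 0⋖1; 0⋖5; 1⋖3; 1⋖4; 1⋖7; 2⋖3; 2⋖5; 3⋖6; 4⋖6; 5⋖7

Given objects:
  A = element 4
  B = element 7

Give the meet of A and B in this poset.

{x : x≤A ∧ x≤B} = {0,1}  (A=4, B=7)
  0 ≤ 1
  1 ≤ 1
glb = 1

Answer: A∧B = 1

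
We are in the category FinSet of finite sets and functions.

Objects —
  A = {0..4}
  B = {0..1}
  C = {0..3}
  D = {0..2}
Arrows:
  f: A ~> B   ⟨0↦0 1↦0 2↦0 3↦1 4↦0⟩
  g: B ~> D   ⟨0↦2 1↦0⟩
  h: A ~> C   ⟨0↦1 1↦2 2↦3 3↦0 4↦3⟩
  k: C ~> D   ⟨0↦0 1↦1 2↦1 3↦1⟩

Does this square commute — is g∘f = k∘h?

Along f;g (path 1):
  0 f~>0 g~>2
  1 f~>0 g~>2
  2 f~>0 g~>2
  3 f~>1 g~>0
  4 f~>0 g~>2
  result₁ = ⟨0↦2 1↦2 2↦2 3↦0 4↦2⟩
Along h;k (path 2):
  0 h~>1 k~>1
  1 h~>2 k~>1
  2 h~>3 k~>1
  3 h~>0 k~>0
  4 h~>3 k~>1
  result₂ = ⟨0↦1 1↦1 2↦1 3↦0 4↦1⟩
Equal? NO — does not commute

Answer: DOES NOT COMMUTE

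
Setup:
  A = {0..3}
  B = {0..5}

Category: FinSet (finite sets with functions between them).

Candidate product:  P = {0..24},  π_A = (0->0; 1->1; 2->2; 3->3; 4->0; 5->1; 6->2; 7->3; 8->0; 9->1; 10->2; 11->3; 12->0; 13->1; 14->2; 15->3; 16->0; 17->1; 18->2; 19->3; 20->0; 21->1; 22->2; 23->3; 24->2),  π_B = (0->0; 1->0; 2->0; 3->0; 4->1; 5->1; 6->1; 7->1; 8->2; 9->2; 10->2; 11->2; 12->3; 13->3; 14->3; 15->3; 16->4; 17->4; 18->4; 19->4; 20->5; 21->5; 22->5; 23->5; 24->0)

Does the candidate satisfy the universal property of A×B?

|A|·|B| = 4·6 = 24;  |P| = 25
  → cardinalities differ; no bijection possible.

Answer: NOT A VALID PRODUCT — |P|=25 ≠ |A|·|B|=24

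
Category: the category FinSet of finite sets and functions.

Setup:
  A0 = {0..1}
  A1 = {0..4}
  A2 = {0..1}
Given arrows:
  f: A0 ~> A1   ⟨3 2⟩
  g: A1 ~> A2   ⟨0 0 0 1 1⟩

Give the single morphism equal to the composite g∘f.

Answer: ⟨1 0⟩

Trace:
  0 f~>3 g~>1
  1 f~>2 g~>0
⟦path⟧: ⟨1 0⟩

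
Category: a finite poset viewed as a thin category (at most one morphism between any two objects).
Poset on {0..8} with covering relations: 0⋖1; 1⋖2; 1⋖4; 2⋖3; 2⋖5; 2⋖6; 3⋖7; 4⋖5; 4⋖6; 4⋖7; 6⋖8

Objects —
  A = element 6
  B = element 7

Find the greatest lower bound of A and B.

Lower bounds of A=6 and B=7: {0,1,2,4}
  maximal lower bounds 2 and 4 are incomparable: neither 2<=4 nor 4<=2
→ no greatest lower bound exists

Answer: NO MEET EXISTS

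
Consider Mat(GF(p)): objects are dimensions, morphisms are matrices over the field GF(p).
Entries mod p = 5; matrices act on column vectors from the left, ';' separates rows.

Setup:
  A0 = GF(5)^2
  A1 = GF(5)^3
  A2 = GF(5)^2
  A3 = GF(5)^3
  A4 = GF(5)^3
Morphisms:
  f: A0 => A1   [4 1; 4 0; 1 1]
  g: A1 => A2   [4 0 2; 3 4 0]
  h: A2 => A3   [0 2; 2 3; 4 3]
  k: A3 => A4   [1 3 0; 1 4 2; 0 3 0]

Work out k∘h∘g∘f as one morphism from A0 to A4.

Answer: [1 4; 3 1; 0 3]

Work:
  e0=⟨1,0⟩ f=>⟨4,4,1⟩ g=>⟨3,3⟩ h=>⟨1,0,1⟩ k=>⟨1,3,0⟩
  e1=⟨0,1⟩ f=>⟨1,0,1⟩ g=>⟨1,3⟩ h=>⟨1,1,3⟩ k=>⟨4,1,3⟩
result: [1 4; 3 1; 0 3]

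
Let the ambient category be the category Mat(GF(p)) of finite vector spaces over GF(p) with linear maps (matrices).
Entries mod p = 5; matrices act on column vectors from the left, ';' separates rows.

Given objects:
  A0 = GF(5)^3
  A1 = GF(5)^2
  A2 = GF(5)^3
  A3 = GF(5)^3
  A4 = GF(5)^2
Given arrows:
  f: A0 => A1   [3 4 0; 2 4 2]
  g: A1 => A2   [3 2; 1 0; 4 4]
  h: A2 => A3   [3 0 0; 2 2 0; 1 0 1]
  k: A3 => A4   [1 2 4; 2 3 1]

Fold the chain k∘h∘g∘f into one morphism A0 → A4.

  e0=(1,0,0) f=>(3,2) g=>(3,3,0) h=>(4,2,3) k=>(0,2)
  e1=(0,1,0) f=>(4,4) g=>(0,4,2) h=>(0,3,2) k=>(4,1)
  e2=(0,0,1) f=>(0,2) g=>(4,0,3) h=>(2,3,2) k=>(1,0)
⟦path⟧: [0 4 1; 2 1 0]

Answer: [0 4 1; 2 1 0]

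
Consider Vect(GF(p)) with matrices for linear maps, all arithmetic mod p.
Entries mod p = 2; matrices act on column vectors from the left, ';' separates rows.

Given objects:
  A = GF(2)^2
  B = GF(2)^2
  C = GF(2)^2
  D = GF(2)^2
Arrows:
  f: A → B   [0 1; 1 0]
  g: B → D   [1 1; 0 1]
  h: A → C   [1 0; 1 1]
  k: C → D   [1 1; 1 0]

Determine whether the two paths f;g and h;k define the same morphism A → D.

Answer: DOES NOT COMMUTE

Derivation:
Path 1 = f;g:
  e0=⟨1,0⟩ f→⟨0,1⟩ g→⟨1,1⟩
  e1=⟨0,1⟩ f→⟨1,0⟩ g→⟨1,0⟩
  result₁ = [1 1; 1 0]
Path 2 = h;k:
  e0=⟨1,0⟩ h→⟨1,1⟩ k→⟨0,1⟩
  e1=⟨0,1⟩ h→⟨0,1⟩ k→⟨1,0⟩
  result₂ = [0 1; 1 0]
Equal? NO — does not commute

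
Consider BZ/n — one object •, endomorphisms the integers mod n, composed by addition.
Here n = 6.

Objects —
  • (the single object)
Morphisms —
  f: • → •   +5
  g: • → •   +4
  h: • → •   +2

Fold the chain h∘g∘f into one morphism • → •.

Answer: +5

Work:
  0 +5≡5 +4≡3 +2≡5  (mod 6)
result: +5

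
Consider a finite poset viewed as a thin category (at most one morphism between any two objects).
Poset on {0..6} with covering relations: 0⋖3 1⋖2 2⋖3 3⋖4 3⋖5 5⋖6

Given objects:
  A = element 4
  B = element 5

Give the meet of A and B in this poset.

Answer: A∧B = 3

Work:
Lower bounds of A=4 and B=5: {0,1,2,3}
  0 ⊑ 3
  1 ⊑ 3
  2 ⊑ 3
  3 ⊑ 3
glb = 3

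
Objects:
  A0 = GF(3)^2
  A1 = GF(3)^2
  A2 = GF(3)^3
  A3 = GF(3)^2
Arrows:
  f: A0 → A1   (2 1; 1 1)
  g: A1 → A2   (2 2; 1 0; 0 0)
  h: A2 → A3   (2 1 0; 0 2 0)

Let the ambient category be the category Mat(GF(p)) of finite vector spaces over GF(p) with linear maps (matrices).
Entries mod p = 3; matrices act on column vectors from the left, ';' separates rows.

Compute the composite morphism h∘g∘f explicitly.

  e0=[1,0] f→[2,1] g→[0,2,0] h→[2,1]
  e1=[0,1] f→[1,1] g→[1,1,0] h→[0,2]
composite: (2 0; 1 2)

Answer: (2 0; 1 2)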